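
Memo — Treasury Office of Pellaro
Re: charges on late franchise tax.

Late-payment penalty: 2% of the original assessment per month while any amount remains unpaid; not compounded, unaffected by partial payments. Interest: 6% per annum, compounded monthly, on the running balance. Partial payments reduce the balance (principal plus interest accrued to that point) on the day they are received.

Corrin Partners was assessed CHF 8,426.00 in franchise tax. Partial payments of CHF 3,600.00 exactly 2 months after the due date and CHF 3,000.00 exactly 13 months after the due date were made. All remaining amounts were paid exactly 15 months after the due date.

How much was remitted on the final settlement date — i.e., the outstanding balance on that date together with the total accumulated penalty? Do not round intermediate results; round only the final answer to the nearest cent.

CHF 4,737.13

Monthly rate = 6% ÷ 12 = 0.5%
Balance at month 2: CHF 8,426.0000 × (1 + 0.005)^2 = CHF 8,510.4707…
After CHF 3,600.00 payment: CHF 8,510.4707… − CHF 3,600.00 = CHF 4,910.4707…
Balance at month 13: CHF 4,910.4707… × (1 + 0.005)^11 = CHF 5,187.4007…
After CHF 3,000.00 payment: CHF 5,187.4007… − CHF 3,000.00 = CHF 2,187.4007…
Balance at month 15: CHF 2,187.4007… × (1 + 0.005)^2 = CHF 2,209.3294…
Penalty: 15 × 2% × CHF 8,426.00 = CHF 2,527.80
Final settlement = outstanding balance + penalty = CHF 2,209.3294… + CHF 2,527.80 = CHF 4,737.13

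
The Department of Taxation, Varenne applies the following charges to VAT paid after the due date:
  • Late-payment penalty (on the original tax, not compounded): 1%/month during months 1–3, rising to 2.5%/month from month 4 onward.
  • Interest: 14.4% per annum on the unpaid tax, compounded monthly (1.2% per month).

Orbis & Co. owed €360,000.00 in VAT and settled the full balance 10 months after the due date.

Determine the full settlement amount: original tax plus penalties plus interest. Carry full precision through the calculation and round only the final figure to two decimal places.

€479,409.04

Penalty, months 1–3: 3 × 1% × €360,000.00 = €10,800.00
Penalty, months 4–10: 7 × 2.5% × €360,000.00 = €63,000.00
Interest: €360,000.00 × ((1 + 0.012)^10 − 1) = €360,000.00 × 0.1266918… = €45,609.0400…
Total = €360,000.00 + €73,800.0000 + €45,609.0400… = €479,409.04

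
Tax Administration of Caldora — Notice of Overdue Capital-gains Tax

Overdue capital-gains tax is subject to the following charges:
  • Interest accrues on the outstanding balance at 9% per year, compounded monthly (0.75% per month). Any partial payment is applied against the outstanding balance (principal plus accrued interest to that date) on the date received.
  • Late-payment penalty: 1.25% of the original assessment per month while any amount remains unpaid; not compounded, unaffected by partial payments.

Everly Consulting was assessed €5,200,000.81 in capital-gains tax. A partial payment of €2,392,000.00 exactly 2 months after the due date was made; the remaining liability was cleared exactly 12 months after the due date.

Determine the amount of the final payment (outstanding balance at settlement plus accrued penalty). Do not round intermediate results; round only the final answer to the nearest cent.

Balance at month 2: €5,200,000.8100 × (1 + 0.0075)^2 = €5,278,293.3222…
After €2,392,000.00 payment: €5,278,293.3222… − €2,392,000.00 = €2,886,293.3222…
Balance at month 12: €2,886,293.3222… × (1 + 0.0075)^10 = €3,110,219.3051…
Penalty: 12 × 1.25% × €5,200,000.81 = €780,000.12…
Final settlement = outstanding balance + penalty = €3,110,219.3051… + €780,000.12… = €3,890,219.43

€3,890,219.43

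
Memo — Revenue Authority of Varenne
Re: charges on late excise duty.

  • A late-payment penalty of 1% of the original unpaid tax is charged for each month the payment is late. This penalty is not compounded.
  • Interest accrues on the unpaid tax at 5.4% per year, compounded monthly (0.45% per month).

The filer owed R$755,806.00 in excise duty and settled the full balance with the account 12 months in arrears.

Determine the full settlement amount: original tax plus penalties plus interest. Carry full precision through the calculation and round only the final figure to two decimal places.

R$888,341.69

Late-payment penalty: 12 × 1% × R$755,806.00 = R$90,696.72
Interest: R$755,806.00 × ((1 + 0.0045)^12 − 1) = R$755,806.00 × 0.0553568… = R$41,838.9653…
Total = R$755,806.00 + R$90,696.7200 + R$41,838.9653… = R$888,341.69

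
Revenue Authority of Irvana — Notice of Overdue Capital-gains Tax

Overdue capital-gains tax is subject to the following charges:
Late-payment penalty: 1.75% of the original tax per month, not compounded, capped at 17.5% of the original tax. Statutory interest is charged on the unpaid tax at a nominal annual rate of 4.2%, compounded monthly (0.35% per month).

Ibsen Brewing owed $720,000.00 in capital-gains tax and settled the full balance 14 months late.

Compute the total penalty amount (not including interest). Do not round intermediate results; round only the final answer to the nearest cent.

Penalty (uncapped): 14 × 1.75% × $720,000.00 = $176,400.00; cap = 17.5% × $720,000.00 = $126,000.00 → penalty = $126,000.00

$126,000.00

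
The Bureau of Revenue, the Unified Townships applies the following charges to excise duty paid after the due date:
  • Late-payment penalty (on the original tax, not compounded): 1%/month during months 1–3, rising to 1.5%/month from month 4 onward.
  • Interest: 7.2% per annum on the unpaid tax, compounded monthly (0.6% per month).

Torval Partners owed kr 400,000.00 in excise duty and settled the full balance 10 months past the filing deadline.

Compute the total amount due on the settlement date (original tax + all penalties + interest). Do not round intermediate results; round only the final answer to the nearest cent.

Penalty, months 1–3: 3 × 1% × kr 400,000.00 = kr 12,000.00
Penalty, months 4–10: 7 × 1.5% × kr 400,000.00 = kr 42,000.00
Interest: kr 400,000.00 × ((1 + 0.006)^10 − 1) = kr 400,000.00 × 0.0616462… = kr 24,658.4777…
Total = kr 400,000.00 + kr 54,000.0000 + kr 24,658.4777… = kr 478,658.48

kr 478,658.48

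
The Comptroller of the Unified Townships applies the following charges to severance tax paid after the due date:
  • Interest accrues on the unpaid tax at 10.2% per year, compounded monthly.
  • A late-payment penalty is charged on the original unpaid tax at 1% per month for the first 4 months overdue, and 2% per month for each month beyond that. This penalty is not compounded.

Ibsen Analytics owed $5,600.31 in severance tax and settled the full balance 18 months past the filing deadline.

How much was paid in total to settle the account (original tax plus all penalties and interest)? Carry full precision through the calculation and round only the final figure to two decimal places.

Penalty, months 1–4: 4 × 1% × $5,600.31 = $224.01…
Penalty, months 5–18: 14 × 2% × $5,600.31 = $1,568.09…
Interest (10.2%/yr ÷ 12 = 0.85%/month): $5,600.31 × ((1 + 0.0085)^18 − 1) = $921.6527…
Total = $5,600.31 + $1,792.0992 + $921.6527… = $8,314.06

$8,314.06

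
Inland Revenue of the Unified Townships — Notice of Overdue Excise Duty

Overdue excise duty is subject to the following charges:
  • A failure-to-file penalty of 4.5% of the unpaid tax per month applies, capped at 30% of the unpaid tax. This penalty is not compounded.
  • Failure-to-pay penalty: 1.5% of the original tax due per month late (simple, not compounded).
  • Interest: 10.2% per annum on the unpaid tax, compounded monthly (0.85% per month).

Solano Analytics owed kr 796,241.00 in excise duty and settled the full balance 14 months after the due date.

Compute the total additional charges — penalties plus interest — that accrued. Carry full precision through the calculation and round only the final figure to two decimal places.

Failure-to-file: 14 × 4.5% × kr 796,241.00 = kr 501,631.83, capped at 30% × kr 796,241.00 = kr 238,872.30
Failure-to-pay penalty = 1.5% × kr 796,241.00 × 14 mo = kr 167,210.61
Interest: kr 796,241.00 × ((1 + 0.0085)^14 − 1) = kr 796,241.00 × 0.1258036… = kr 100,169.9896…
Penalties + interest = kr 406,082.9100 + kr 100,169.9896… = kr 506,252.90

kr 506,252.90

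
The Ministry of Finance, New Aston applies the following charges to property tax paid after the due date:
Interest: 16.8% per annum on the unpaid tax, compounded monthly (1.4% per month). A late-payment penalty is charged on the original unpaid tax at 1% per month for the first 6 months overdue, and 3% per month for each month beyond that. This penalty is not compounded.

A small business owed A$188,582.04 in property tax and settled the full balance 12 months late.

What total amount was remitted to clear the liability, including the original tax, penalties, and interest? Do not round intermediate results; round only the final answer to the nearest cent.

Penalty, months 1–6: 6 × 1% × A$188,582.04 = A$11,314.92…
Penalty, months 7–12: 6 × 3% × A$188,582.04 = A$33,944.77…
Interest: A$188,582.04 × ((1 + 0.014)^12 − 1) = A$188,582.04 × 0.1815591… = A$34,238.7909…
Total = A$188,582.04 + A$45,259.6896 + A$34,238.7909… = A$268,080.52

A$268,080.52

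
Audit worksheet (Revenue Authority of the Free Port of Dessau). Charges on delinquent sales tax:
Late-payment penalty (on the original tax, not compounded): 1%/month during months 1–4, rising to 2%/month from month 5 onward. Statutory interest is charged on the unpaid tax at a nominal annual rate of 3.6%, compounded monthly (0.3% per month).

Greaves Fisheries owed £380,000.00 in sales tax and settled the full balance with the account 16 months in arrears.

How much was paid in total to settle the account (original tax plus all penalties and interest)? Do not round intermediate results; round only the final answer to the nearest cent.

£505,056.20

Penalty, months 1–4: 4 × 1% × £380,000.00 = £15,200.00
Penalty, months 5–16: 12 × 2% × £380,000.00 = £91,200.00
Interest: £380,000.00 × ((1 + 0.003)^16 − 1) = £380,000.00 × 0.0490953… = £18,656.2020…
Total = £380,000.00 + £106,400.0000 + £18,656.2020… = £505,056.20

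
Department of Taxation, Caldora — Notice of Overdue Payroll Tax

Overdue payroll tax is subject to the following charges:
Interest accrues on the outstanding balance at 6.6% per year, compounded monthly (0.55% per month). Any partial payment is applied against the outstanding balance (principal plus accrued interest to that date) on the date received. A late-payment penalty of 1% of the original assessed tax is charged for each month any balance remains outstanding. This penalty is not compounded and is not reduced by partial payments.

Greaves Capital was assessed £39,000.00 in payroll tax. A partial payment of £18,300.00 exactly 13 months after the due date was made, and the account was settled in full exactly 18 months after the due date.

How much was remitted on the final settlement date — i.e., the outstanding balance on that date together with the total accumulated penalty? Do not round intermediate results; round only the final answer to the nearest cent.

£31,258.09

Balance at month 13: £39,000.0000 × (1 + 0.0055)^13 = £41,882.4020…
After £18,300.00 payment: £41,882.4020… − £18,300.00 = £23,582.4020…
Balance at month 18: £23,582.4020… × (1 + 0.0055)^5 = £24,238.0911…
Penalty: 18 × 1% × £39,000.00 = £7,020.00
Final settlement = outstanding balance + penalty = £24,238.0911… + £7,020.00 = £31,258.09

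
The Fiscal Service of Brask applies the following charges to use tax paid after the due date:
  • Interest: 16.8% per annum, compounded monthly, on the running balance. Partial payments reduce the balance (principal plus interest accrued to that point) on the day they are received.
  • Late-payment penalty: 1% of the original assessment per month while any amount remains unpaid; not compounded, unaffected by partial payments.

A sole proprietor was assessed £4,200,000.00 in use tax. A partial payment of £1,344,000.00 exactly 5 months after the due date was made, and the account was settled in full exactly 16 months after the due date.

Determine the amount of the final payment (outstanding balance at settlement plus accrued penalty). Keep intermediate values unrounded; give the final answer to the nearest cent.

Monthly rate = 16.8% ÷ 12 = 1.4%
Balance at month 5: £4,200,000.0000 × (1 + 0.014)^5 = £4,502,348.0570…
After £1,344,000.00 payment: £4,502,348.0570… − £1,344,000.00 = £3,158,348.0570…
Balance at month 16: £3,158,348.0570… × (1 + 0.014)^11 = £3,680,251.4586…
Penalty: 16 × 1% × £4,200,000.00 = £672,000.00
Final settlement = outstanding balance + penalty = £3,680,251.4586… + £672,000.00 = £4,352,251.46

£4,352,251.46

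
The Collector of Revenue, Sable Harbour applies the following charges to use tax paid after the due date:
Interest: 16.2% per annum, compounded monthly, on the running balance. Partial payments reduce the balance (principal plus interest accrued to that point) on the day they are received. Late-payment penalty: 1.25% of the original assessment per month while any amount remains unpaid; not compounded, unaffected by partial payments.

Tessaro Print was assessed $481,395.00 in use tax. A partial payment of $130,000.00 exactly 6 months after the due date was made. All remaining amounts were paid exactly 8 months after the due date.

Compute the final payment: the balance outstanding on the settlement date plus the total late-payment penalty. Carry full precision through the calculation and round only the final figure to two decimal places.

Monthly rate = 16.2% ÷ 12 = 1.35%
Balance at month 6: $481,395.0000 × (1 + 0.0135)^6 = $521,727.9380…
After $130,000.00 payment: $521,727.9380… − $130,000.00 = $391,727.9380…
Balance at month 8: $391,727.9380… × (1 + 0.0135)^2 = $402,375.9847…
Penalty: 8 × 1.25% × $481,395.00 = $48,139.50
Final settlement = outstanding balance + penalty = $402,375.9847… + $48,139.50 = $450,515.48

$450,515.48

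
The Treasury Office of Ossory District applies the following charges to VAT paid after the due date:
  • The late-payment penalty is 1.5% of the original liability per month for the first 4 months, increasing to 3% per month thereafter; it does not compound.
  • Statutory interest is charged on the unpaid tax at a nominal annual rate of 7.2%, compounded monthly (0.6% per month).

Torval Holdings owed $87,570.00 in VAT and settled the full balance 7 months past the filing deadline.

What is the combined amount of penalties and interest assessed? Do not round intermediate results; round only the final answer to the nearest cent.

$16,880.31

Penalty, months 1–4: 4 × 1.5% × $87,570.00 = $5,254.20
Penalty, months 5–7: 3 × 3% × $87,570.00 = $7,881.30
Interest: $87,570.00 × ((1 + 0.006)^7 − 1) = $87,570.00 × 0.0427636… = $3,744.8089…
Penalties + interest = $13,135.5000 + $3,744.8089… = $16,880.31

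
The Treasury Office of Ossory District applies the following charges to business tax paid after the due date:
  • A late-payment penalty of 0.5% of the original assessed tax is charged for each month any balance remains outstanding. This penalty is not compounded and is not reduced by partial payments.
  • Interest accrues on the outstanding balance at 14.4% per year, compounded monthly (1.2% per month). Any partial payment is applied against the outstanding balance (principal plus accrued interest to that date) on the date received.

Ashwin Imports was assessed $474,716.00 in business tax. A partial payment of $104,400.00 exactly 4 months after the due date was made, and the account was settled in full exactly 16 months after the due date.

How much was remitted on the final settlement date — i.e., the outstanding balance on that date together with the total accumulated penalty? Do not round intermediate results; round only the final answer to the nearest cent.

Balance at month 4: $474,716.0000 × (1 + 0.012)^4 = $497,915.8137…
After $104,400.00 payment: $497,915.8137… − $104,400.00 = $393,515.8137…
Balance at month 16: $393,515.8137… × (1 + 0.012)^12 = $454,075.7820…
Penalty: 16 × 0.5% × $474,716.00 = $37,977.28
Final settlement = outstanding balance + penalty = $454,075.7820… + $37,977.28 = $492,053.06

$492,053.06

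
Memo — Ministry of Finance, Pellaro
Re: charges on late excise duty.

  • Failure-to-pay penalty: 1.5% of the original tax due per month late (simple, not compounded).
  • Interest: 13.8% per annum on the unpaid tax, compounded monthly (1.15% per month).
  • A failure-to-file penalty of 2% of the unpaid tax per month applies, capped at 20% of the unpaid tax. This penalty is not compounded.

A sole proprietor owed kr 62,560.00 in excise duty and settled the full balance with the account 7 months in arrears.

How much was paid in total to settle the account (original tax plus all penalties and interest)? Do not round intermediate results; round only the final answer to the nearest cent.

Failure-to-file: 7 × 2% × kr 62,560.00 = kr 8,758.40 (under the 20% cap)
Failure-to-pay penalty: 7 × 1.5% × kr 62,560.00 = kr 6,568.80
Interest: kr 62,560.00 × ((1 + 0.0115)^7 − 1) = kr 62,560.00 × 0.0833311… = kr 5,213.1934…
Total = kr 62,560.00 + kr 15,327.2000 + kr 5,213.1934… = kr 83,100.39

kr 83,100.39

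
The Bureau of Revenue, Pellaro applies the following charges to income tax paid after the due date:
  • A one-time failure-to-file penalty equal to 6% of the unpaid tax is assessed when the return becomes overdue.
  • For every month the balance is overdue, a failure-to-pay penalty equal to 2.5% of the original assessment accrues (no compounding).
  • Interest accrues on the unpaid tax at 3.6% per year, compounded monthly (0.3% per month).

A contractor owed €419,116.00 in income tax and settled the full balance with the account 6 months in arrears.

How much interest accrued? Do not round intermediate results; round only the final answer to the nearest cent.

€7,600.90

Interest: €419,116.00 × ((1 + 0.003)^6 − 1) = €419,116.00 × 0.0181355… = €7,600.8955…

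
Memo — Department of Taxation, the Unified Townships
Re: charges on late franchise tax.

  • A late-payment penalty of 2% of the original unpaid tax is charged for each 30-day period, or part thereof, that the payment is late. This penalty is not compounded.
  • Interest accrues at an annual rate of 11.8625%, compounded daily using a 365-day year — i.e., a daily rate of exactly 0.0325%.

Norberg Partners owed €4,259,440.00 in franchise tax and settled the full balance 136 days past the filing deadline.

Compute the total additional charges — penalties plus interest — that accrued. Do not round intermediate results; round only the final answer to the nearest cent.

€618,401.97

Penalty periods: ⌈136/30⌉ = 5; penalty = 5 × 2% × €4,259,440.00 = €425,944.00
Interest: €4,259,440.00 × ((1 + 0.000325)^136 − 1) = €4,259,440.00 × 0.04518387… = €192,457.9697…
Penalties + interest = €425,944.0000 + €192,457.9697… = €618,401.97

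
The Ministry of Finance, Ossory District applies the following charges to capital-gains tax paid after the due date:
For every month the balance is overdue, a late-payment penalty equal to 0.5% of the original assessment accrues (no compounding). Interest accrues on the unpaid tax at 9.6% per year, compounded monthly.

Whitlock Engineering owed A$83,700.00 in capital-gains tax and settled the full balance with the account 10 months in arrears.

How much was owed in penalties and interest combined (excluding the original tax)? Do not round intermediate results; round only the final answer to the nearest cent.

Late-payment penalty: 10 × 0.5% × A$83,700.00 = A$4,185.00
Interest (9.6%/yr ÷ 12 = 0.8%/month): A$83,700.00 × ((1 + 0.008)^10 − 1) = A$6,942.2712…
Penalties + interest = A$4,185.0000 + A$6,942.2712… = A$11,127.27

A$11,127.27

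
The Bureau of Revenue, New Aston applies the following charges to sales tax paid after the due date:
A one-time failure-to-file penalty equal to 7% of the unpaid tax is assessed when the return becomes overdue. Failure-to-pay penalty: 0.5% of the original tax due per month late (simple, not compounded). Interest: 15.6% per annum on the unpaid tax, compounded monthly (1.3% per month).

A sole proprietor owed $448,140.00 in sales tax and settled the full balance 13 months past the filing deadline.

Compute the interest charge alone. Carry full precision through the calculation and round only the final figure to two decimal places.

Interest: $448,140.00 × ((1 + 0.013)^13 − 1) = $448,140.00 × 0.1828312… = $81,933.9961…

$81,934.00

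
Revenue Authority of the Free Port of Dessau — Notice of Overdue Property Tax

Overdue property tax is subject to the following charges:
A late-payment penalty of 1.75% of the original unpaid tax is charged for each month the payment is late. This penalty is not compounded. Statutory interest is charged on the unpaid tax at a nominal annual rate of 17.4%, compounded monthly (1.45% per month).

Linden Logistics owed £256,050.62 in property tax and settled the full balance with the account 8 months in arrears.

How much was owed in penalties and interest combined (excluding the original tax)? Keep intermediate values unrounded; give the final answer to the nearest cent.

Late-payment penalty = 1.75% × £256,050.62 × 8 mo = £35,847.09…
Interest: £256,050.62 × ((1 + 0.0145)^8 − 1) = £256,050.62 × 0.1220609… = £31,253.7572…
Penalties + interest = £35,847.0868 + £31,253.7572… = £67,100.84

£67,100.84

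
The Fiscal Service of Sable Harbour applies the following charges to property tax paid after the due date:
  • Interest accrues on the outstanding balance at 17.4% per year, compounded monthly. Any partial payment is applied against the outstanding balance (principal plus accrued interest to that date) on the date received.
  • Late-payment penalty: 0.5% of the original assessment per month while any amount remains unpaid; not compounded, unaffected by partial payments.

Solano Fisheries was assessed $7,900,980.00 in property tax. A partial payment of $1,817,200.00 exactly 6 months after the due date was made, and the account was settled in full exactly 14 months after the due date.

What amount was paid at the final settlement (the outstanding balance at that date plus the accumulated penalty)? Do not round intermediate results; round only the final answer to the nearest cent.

$8,179,233.72

Monthly rate = 17.4% ÷ 12 = 1.45%
Balance at month 6: $7,900,980.0000 × (1 + 0.0145)^6 = $8,613,769.9876…
After $1,817,200.00 payment: $8,613,769.9876… − $1,817,200.00 = $6,796,569.9876…
Balance at month 14: $6,796,569.9876… × (1 + 0.0145)^8 = $7,626,165.1212…
Penalty: 14 × 0.5% × $7,900,980.00 = $553,068.60
Final settlement = outstanding balance + penalty = $7,626,165.1212… + $553,068.60 = $8,179,233.72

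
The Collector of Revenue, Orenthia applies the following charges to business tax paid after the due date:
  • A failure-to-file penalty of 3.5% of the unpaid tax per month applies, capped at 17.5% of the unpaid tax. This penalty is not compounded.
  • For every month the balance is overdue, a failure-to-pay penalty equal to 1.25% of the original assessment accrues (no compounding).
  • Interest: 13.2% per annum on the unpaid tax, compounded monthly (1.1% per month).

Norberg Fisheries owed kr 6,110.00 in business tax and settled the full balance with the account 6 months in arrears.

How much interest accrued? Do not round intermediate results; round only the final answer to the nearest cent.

kr 414.51

Interest: kr 6,110.00 × ((1 + 0.011)^6 − 1) = kr 6,110.00 × 0.0678418… = kr 414.5136…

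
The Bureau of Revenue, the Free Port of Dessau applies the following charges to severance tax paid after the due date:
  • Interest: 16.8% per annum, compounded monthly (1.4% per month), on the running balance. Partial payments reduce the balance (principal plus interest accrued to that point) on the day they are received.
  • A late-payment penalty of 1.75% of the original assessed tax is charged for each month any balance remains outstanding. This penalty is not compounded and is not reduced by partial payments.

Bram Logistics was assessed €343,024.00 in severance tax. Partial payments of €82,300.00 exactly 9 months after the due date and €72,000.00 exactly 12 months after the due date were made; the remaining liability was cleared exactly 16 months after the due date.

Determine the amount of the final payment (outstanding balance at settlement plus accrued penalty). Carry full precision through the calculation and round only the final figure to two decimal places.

Balance at month 9: €343,024.0000 × (1 + 0.014)^9 = €388,746.1508…
After €82,300.00 payment: €388,746.1508… − €82,300.00 = €306,446.1508…
Balance at month 12: €306,446.1508… × (1 + 0.014)^3 = €319,497.9204…
After €72,000.00 payment: €319,497.9204… − €72,000.00 = €247,497.9204…
Balance at month 16: €247,497.9204… × (1 + 0.014)^4 = €261,651.5875…
Penalty: 16 × 1.75% × €343,024.00 = €96,046.72
Final settlement = outstanding balance + penalty = €261,651.5875… + €96,046.72 = €357,698.31

€357,698.31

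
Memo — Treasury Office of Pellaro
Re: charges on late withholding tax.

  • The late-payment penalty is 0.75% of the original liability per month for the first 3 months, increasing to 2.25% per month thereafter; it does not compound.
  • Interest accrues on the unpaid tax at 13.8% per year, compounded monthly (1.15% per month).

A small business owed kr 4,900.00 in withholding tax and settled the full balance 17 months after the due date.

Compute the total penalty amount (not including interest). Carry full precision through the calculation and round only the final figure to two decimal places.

Penalty, months 1–3: 3 × 0.75% × kr 4,900.00 = kr 110.25
Penalty, months 4–17: 14 × 2.25% × kr 4,900.00 = kr 1,543.50
Total penalty = kr 110.25 + kr 1,543.50 = kr 1,653.75

kr 1,653.75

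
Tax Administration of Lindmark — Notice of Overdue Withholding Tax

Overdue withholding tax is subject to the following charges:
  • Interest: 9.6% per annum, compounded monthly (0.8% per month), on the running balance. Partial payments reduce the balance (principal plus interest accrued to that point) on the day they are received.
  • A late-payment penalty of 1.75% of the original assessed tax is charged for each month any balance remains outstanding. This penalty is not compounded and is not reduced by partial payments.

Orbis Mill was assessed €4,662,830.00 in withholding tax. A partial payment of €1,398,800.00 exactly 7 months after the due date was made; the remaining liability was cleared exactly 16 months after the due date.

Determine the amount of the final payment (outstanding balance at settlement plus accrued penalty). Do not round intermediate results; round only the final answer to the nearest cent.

€5,099,650.22

Balance at month 7: €4,662,830.0000 × (1 + 0.008)^7 = €4,930,299.5531…
After €1,398,800.00 payment: €4,930,299.5531… − €1,398,800.00 = €3,531,499.5531…
Balance at month 16: €3,531,499.5531… × (1 + 0.008)^9 = €3,794,057.8159…
Penalty: 16 × 1.75% × €4,662,830.00 = €1,305,592.40
Final settlement = outstanding balance + penalty = €3,794,057.8159… + €1,305,592.40 = €5,099,650.22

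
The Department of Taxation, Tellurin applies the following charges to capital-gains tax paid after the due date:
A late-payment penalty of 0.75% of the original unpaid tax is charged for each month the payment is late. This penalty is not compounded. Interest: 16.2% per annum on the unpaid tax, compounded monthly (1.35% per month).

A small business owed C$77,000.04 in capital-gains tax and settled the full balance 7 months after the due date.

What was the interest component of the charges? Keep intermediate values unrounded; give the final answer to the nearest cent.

C$7,577.92

Interest: C$77,000.04 × ((1 + 0.0135)^7 − 1) = C$77,000.04 × 0.0984145… = C$7,577.9231…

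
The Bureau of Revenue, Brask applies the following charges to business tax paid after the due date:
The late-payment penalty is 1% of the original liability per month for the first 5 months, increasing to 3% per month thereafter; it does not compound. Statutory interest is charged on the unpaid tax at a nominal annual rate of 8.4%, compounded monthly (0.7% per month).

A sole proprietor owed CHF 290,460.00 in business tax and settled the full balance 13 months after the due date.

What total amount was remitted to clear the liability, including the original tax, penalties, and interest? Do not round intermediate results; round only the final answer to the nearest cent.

Penalty, months 1–5: 5 × 1% × CHF 290,460.00 = CHF 14,523.00
Penalty, months 6–13: 8 × 3% × CHF 290,460.00 = CHF 69,710.40
Interest: CHF 290,460.00 × ((1 + 0.007)^13 − 1) = CHF 290,460.00 × 0.0949218… = CHF 27,570.9966…
Total = CHF 290,460.00 + CHF 84,233.4000 + CHF 27,570.9966… = CHF 402,264.40

CHF 402,264.40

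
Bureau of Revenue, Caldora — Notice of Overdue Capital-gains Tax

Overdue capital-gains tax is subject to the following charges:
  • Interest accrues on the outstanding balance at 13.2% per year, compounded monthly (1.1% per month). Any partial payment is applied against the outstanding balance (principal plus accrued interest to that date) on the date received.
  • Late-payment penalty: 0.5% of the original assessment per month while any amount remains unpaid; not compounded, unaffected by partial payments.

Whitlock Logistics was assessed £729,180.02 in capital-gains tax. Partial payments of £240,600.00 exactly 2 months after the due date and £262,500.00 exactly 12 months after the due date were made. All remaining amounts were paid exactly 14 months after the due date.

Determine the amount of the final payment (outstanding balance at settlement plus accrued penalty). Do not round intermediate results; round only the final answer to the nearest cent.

£358,249.93

Balance at month 2: £729,180.0200 × (1 + 0.011)^2 = £745,310.2112…
After £240,600.00 payment: £745,310.2112… − £240,600.00 = £504,710.2112…
Balance at month 12: £504,710.2112… × (1 + 0.011)^10 = £563,058.6663…
After £262,500.00 payment: £563,058.6663… − £262,500.00 = £300,558.6663…
Balance at month 14: £300,558.6663… × (1 + 0.011)^2 = £307,207.3246…
Penalty: 14 × 0.5% × £729,180.02 = £51,042.60…
Final settlement = outstanding balance + penalty = £307,207.3246… + £51,042.60… = £358,249.93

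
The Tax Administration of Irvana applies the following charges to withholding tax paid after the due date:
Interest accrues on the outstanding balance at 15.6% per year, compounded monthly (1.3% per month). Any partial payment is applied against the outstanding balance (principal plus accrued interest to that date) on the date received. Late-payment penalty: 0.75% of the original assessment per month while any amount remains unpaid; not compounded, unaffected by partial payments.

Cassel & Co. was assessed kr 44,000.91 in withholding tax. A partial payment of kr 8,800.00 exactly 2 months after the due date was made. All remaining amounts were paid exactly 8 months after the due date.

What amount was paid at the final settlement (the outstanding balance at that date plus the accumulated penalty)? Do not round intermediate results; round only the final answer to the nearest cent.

Balance at month 2: kr 44,000.9100 × (1 + 0.013)^2 = kr 45,152.3698…
After kr 8,800.00 payment: kr 45,152.3698… − kr 8,800.00 = kr 36,352.3698…
Balance at month 8: kr 36,352.3698… × (1 + 0.013)^6 = kr 39,281.6209…
Penalty: 8 × 0.75% × kr 44,000.91 = kr 2,640.05…
Final settlement = outstanding balance + penalty = kr 39,281.6209… + kr 2,640.05… = kr 41,921.68

kr 41,921.68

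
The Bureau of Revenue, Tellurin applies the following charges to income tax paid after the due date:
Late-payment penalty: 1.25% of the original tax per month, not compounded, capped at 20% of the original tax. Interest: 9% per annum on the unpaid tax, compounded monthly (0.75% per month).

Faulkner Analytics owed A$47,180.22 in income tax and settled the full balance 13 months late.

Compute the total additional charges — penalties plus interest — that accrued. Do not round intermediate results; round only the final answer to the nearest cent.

A$12,479.66

Penalty: 13 × 1.25% × A$47,180.22 = A$7,666.79… (below the 20% cap of A$9,436.04…)
Interest: A$47,180.22 × ((1 + 0.0075)^13 − 1) = A$47,180.22 × 0.1020104… = A$4,812.8754…
Penalties + interest = A$7,666.7858… + A$4,812.8754… = A$12,479.66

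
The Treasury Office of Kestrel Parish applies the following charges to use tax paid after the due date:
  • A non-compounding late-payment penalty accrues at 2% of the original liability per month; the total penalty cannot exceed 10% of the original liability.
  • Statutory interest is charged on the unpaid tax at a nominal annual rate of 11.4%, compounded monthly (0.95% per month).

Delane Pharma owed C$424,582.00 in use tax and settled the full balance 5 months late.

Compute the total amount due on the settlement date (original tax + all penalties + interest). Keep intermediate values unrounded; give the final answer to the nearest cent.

Penalty (uncapped): 5 × 2% × C$424,582.00 = C$42,458.20; cap = 10% × C$424,582.00 = C$42,458.20 → penalty = C$42,458.20
Interest: C$424,582.00 × ((1 + 0.0095)^5 − 1) = C$424,582.00 × 0.0484111… = C$20,554.4878…
Total = C$424,582.00 + C$42,458.2000 + C$20,554.4878… = C$487,594.69

C$487,594.69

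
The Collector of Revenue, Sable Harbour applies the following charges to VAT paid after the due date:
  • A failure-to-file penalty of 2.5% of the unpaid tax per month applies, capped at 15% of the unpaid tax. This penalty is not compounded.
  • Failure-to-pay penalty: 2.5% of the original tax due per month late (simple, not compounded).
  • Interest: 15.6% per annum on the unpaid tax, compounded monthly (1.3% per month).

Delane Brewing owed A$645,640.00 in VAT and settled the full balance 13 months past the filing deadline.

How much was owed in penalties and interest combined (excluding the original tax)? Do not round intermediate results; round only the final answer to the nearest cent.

Failure-to-file: 13 × 2.5% × A$645,640.00 = A$209,833.00, capped at 15% × A$645,640.00 = A$96,846.00
Failure-to-pay penalty = 2.5% × A$645,640.00 × 13 mo = A$209,833.00
Interest: A$645,640.00 × ((1 + 0.013)^13 − 1) = A$645,640.00 × 0.1828312… = A$118,043.1678…
Penalties + interest = A$306,679.0000 + A$118,043.1678… = A$424,722.17

A$424,722.17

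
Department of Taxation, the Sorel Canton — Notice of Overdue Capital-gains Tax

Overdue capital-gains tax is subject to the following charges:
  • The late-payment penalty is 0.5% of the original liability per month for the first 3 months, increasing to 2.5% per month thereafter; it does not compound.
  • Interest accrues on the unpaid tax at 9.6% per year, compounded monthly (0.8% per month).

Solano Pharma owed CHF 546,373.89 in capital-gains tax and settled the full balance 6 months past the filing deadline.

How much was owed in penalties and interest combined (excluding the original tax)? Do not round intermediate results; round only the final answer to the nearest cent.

Penalty, months 1–3: 3 × 0.5% × CHF 546,373.89 = CHF 8,195.61…
Penalty, months 4–6: 3 × 2.5% × CHF 546,373.89 = CHF 40,978.04…
Interest: CHF 546,373.89 × ((1 + 0.008)^6 − 1) = CHF 546,373.89 × 0.0489703… = CHF 26,756.0942…
Penalties + interest = CHF 49,173.6501 + CHF 26,756.0942… = CHF 75,929.74

CHF 75,929.74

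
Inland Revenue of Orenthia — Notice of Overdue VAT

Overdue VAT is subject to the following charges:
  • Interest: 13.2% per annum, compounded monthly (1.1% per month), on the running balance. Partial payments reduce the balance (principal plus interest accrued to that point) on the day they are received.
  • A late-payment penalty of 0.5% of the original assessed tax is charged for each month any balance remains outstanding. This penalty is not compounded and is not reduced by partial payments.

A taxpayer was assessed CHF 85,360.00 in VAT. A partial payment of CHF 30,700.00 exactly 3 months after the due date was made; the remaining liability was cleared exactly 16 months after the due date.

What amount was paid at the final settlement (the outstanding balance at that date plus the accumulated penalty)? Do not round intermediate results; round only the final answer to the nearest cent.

Balance at month 3: CHF 85,360.0000 × (1 + 0.011)^3 = CHF 88,207.9793…
After CHF 30,700.00 payment: CHF 88,207.9793… − CHF 30,700.00 = CHF 57,507.9793…
Balance at month 16: CHF 57,507.9793… × (1 + 0.011)^13 = CHF 66,296.8861…
Penalty: 16 × 0.5% × CHF 85,360.00 = CHF 6,828.80
Final settlement = outstanding balance + penalty = CHF 66,296.8861… + CHF 6,828.80 = CHF 73,125.69

CHF 73,125.69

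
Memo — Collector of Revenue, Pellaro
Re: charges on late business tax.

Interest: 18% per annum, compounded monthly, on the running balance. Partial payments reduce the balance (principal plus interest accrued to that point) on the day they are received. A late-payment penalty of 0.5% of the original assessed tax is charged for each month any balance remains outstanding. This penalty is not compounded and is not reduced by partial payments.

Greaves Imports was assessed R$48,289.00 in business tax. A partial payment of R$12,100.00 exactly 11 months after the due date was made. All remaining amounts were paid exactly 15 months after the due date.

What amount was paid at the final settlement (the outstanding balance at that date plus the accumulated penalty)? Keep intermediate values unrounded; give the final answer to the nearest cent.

Monthly rate = 18% ÷ 12 = 1.5%
Balance at month 11: R$48,289.0000 × (1 + 0.015)^11 = R$56,881.9762…
After R$12,100.00 payment: R$56,881.9762… − R$12,100.00 = R$44,781.9762…
Balance at month 15: R$44,781.9762… × (1 + 0.015)^4 = R$47,529.9573…
Penalty: 15 × 0.5% × R$48,289.00 = R$3,621.68…
Final settlement = outstanding balance + penalty = R$47,529.9573… + R$3,621.68… = R$51,151.63

R$51,151.63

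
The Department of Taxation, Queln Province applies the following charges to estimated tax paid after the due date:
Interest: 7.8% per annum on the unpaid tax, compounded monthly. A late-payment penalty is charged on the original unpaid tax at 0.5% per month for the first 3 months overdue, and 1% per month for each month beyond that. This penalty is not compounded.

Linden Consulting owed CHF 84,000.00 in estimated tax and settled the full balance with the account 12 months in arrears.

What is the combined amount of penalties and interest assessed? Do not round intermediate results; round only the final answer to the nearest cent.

Penalty, months 1–3: 3 × 0.5% × CHF 84,000.00 = CHF 1,260.00
Penalty, months 4–12: 9 × 1% × CHF 84,000.00 = CHF 7,560.00
Interest (7.8%/yr ÷ 12 = 0.65%/month): CHF 84,000.00 × ((1 + 0.0065)^12 − 1) = CHF 6,791.3841…
Penalties + interest = CHF 8,820.0000 + CHF 6,791.3841… = CHF 15,611.38

CHF 15,611.38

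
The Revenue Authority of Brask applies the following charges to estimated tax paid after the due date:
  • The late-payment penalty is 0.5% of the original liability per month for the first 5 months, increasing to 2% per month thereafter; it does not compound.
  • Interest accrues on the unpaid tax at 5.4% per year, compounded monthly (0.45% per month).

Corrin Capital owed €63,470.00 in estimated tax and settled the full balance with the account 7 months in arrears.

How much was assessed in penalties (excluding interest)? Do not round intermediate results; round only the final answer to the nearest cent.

€4,125.55

Penalty, months 1–5: 5 × 0.5% × €63,470.00 = €1,586.75
Penalty, months 6–7: 2 × 2% × €63,470.00 = €2,538.80
Total penalty = €1,586.75 + €2,538.80 = €4,125.55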